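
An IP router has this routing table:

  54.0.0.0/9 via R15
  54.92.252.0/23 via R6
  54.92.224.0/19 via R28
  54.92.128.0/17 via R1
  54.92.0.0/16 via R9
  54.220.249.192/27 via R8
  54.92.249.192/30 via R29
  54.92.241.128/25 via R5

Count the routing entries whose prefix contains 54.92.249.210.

4

Prefixes containing 54.92.249.210:
  54.0.0.0/9 (54.0.0.0 - 54.127.255.255)
  54.92.0.0/16 (54.92.0.0 - 54.92.255.255)
  54.92.128.0/17 (54.92.128.0 - 54.92.255.255)
  54.92.224.0/19 (54.92.224.0 - 54.92.255.255)
Total matching entries: 4.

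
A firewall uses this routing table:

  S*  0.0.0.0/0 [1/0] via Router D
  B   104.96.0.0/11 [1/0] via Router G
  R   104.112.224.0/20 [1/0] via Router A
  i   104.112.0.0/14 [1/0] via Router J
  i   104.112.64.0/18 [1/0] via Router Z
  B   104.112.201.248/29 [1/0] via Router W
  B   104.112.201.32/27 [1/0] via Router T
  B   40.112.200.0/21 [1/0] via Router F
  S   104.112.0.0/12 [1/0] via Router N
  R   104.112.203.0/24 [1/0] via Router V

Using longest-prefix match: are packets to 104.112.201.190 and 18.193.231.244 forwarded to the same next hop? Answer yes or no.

104.112.201.190: longest match 104.112.0.0/14 -> Router J
18.193.231.244: longest match 0.0.0.0/0 -> Router D

no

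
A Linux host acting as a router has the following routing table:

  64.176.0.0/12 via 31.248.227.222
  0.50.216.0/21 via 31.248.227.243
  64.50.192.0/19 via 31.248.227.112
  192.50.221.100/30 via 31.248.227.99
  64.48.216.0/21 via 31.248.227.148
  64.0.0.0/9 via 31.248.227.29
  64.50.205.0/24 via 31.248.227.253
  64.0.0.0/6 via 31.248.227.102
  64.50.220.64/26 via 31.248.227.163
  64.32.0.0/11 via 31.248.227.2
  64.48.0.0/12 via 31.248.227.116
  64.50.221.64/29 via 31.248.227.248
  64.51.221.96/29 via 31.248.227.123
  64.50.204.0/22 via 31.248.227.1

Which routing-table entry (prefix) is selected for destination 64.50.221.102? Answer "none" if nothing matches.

Entries matching 64.50.221.102:
  64.0.0.0/6 (64.0.0.0 - 67.255.255.255)
  64.0.0.0/9 (64.0.0.0 - 64.127.255.255)
  64.32.0.0/11 (64.32.0.0 - 64.63.255.255)
  64.48.0.0/12 (64.48.0.0 - 64.63.255.255)
  64.50.192.0/19 (64.50.192.0 - 64.50.223.255)
Most specific is 64.50.192.0/19.

64.50.192.0/19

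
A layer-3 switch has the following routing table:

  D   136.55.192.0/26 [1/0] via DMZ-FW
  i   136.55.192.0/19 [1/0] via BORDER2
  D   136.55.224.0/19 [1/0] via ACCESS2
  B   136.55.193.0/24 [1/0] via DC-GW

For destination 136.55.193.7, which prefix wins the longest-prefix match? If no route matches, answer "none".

136.55.193.0/24

Entries matching 136.55.193.7:
  136.55.192.0/19 (136.55.192.0 - 136.55.223.255)
  136.55.193.0/24 (136.55.193.0 - 136.55.193.255)
Most specific is 136.55.193.0/24.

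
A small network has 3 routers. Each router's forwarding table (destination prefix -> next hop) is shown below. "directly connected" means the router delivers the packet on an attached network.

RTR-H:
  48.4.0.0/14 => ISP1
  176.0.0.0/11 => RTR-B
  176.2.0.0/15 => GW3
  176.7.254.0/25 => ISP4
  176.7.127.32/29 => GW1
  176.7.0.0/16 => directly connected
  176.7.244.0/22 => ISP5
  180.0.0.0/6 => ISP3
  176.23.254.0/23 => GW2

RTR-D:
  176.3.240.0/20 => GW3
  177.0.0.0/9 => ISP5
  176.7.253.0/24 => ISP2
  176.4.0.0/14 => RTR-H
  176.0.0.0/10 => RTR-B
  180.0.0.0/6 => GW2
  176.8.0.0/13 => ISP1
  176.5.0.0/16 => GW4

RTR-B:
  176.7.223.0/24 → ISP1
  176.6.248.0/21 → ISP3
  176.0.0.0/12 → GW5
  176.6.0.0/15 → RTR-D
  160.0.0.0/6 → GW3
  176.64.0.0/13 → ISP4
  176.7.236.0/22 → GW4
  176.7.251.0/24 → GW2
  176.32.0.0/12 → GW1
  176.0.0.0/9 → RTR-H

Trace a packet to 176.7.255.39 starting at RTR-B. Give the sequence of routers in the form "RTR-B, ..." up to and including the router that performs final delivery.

RTR-B, RTR-D, RTR-H

At RTR-B: longest match for 176.7.255.39 is 176.6.0.0/15 -> RTR-D
At RTR-D: longest match for 176.7.255.39 is 176.4.0.0/14 -> RTR-H
At RTR-H: longest match for 176.7.255.39 is 176.7.0.0/16 -> directly connected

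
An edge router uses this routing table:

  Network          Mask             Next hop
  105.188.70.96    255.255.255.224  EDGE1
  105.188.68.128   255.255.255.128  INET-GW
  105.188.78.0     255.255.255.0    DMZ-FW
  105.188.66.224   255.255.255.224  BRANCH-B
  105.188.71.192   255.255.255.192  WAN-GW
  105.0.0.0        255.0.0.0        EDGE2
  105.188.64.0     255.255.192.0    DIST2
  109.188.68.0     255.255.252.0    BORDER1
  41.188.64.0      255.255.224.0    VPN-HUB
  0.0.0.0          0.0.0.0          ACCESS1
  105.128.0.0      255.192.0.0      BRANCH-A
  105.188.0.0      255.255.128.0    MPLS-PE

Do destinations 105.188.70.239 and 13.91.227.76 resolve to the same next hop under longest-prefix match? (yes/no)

105.188.70.239: longest match 105.188.64.0/18 -> DIST2
13.91.227.76: longest match 0.0.0.0/0 -> ACCESS1

no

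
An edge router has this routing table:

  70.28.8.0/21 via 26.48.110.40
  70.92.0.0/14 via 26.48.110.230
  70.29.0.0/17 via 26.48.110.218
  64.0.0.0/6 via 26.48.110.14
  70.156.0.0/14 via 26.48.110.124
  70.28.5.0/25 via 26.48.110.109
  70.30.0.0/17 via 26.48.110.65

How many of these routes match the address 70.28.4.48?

No listed prefix contains 70.28.4.48.
Total matching entries: 0.

0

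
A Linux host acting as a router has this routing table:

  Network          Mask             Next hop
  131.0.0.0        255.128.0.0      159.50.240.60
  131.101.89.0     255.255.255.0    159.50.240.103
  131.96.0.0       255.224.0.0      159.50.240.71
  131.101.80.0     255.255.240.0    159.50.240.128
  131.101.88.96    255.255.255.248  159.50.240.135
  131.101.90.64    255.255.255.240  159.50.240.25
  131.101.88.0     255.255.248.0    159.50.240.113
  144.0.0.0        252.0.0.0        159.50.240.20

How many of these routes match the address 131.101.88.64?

4

Prefixes containing 131.101.88.64:
  131.0.0.0/9 (131.0.0.0 - 131.127.255.255)
  131.96.0.0/11 (131.96.0.0 - 131.127.255.255)
  131.101.80.0/20 (131.101.80.0 - 131.101.95.255)
  131.101.88.0/21 (131.101.88.0 - 131.101.95.255)
Total matching entries: 4.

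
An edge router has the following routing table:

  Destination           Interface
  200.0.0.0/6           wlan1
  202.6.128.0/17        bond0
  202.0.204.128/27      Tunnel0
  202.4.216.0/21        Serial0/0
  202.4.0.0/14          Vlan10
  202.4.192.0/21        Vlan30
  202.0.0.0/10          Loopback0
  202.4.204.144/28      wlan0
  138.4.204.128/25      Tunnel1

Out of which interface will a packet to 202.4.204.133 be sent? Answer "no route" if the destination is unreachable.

Vlan10

Routes whose prefix contains 202.4.204.133:
  200.0.0.0/6 (200.0.0.0 - 203.255.255.255) -> wlan1
  202.0.0.0/10 (202.0.0.0 - 202.63.255.255) -> Loopback0
  202.4.0.0/14 (202.4.0.0 - 202.7.255.255) -> Vlan10
More-specific entries that do NOT match:
  202.4.204.144/28 (202.4.204.144 - 202.4.204.159) does not contain 202.4.204.133
  202.0.204.128/27 (202.0.204.128 - 202.0.204.159) does not contain 202.4.204.133
  138.4.204.128/25 (138.4.204.128 - 138.4.204.255) does not contain 202.4.204.133
  202.4.216.0/21 (202.4.216.0 - 202.4.223.255) does not contain 202.4.204.133
  202.4.192.0/21 (202.4.192.0 - 202.4.199.255) does not contain 202.4.204.133
  202.6.128.0/17 (202.6.128.0 - 202.6.255.255) does not contain 202.4.204.133
Longest matching prefix is /14 -> interface Vlan10.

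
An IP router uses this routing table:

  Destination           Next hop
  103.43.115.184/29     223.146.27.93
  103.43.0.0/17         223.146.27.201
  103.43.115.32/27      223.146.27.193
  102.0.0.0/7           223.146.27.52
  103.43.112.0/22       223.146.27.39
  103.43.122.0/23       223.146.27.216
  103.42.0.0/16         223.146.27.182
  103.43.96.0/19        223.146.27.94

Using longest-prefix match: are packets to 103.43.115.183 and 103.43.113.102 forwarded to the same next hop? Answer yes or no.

yes

103.43.115.183: longest match 103.43.112.0/22 -> 223.146.27.39
103.43.113.102: longest match 103.43.112.0/22 -> 223.146.27.39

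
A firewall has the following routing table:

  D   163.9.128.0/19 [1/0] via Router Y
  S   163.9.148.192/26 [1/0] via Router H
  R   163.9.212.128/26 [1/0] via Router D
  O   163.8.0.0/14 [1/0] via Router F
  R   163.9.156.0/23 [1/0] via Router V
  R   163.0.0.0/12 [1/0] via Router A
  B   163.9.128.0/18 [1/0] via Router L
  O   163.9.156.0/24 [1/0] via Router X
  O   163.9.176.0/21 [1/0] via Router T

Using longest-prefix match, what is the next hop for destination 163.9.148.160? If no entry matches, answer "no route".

Router Y

Routes whose prefix contains 163.9.148.160:
  163.0.0.0/12 (163.0.0.0 - 163.15.255.255) -> Router A
  163.8.0.0/14 (163.8.0.0 - 163.11.255.255) -> Router F
  163.9.128.0/18 (163.9.128.0 - 163.9.191.255) -> Router L
  163.9.128.0/19 (163.9.128.0 - 163.9.159.255) -> Router Y
More-specific entries that do NOT match:
  163.9.148.192/26 (163.9.148.192 - 163.9.148.255) does not contain 163.9.148.160
  163.9.212.128/26 (163.9.212.128 - 163.9.212.191) does not contain 163.9.148.160
  163.9.156.0/24 (163.9.156.0 - 163.9.156.255) does not contain 163.9.148.160
  163.9.156.0/23 (163.9.156.0 - 163.9.157.255) does not contain 163.9.148.160
  163.9.176.0/21 (163.9.176.0 - 163.9.183.255) does not contain 163.9.148.160
Longest matching prefix is /19 -> next hop Router Y.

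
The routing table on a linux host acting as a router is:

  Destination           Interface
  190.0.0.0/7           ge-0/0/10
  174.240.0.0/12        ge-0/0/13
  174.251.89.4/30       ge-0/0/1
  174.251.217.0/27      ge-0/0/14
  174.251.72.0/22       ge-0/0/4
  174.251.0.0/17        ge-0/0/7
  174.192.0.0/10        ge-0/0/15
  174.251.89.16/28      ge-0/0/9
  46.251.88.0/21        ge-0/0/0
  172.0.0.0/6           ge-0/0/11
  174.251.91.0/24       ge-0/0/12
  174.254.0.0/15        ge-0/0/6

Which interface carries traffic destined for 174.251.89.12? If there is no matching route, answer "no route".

Routes whose prefix contains 174.251.89.12:
  172.0.0.0/6 (172.0.0.0 - 175.255.255.255) -> ge-0/0/11
  174.192.0.0/10 (174.192.0.0 - 174.255.255.255) -> ge-0/0/15
  174.240.0.0/12 (174.240.0.0 - 174.255.255.255) -> ge-0/0/13
  174.251.0.0/17 (174.251.0.0 - 174.251.127.255) -> ge-0/0/7
More-specific entries that do NOT match:
  174.251.89.4/30 (174.251.89.4 - 174.251.89.7) does not contain 174.251.89.12
  174.251.89.16/28 (174.251.89.16 - 174.251.89.31) does not contain 174.251.89.12
  174.251.217.0/27 (174.251.217.0 - 174.251.217.31) does not contain 174.251.89.12
  174.251.91.0/24 (174.251.91.0 - 174.251.91.255) does not contain 174.251.89.12
  174.251.72.0/22 (174.251.72.0 - 174.251.75.255) does not contain 174.251.89.12
  46.251.88.0/21 (46.251.88.0 - 46.251.95.255) does not contain 174.251.89.12
Longest matching prefix is /17 -> interface ge-0/0/7.

ge-0/0/7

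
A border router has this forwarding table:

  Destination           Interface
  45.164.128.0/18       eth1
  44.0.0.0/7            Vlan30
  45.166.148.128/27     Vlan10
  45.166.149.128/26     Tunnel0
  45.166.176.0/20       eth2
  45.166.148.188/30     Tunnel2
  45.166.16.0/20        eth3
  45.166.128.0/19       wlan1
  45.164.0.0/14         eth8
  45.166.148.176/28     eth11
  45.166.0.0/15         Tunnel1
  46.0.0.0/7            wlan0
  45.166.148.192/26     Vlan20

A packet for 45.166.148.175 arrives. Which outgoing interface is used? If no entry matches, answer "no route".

wlan1

Routes whose prefix contains 45.166.148.175:
  44.0.0.0/7 (44.0.0.0 - 45.255.255.255) -> Vlan30
  45.164.0.0/14 (45.164.0.0 - 45.167.255.255) -> eth8
  45.166.0.0/15 (45.166.0.0 - 45.167.255.255) -> Tunnel1
  45.166.128.0/19 (45.166.128.0 - 45.166.159.255) -> wlan1
More-specific entries that do NOT match:
  45.166.148.188/30 (45.166.148.188 - 45.166.148.191) does not contain 45.166.148.175
  45.166.148.176/28 (45.166.148.176 - 45.166.148.191) does not contain 45.166.148.175
  45.166.148.128/27 (45.166.148.128 - 45.166.148.159) does not contain 45.166.148.175
  45.166.149.128/26 (45.166.149.128 - 45.166.149.191) does not contain 45.166.148.175
  45.166.148.192/26 (45.166.148.192 - 45.166.148.255) does not contain 45.166.148.175
  45.166.176.0/20 (45.166.176.0 - 45.166.191.255) does not contain 45.166.148.175
  45.166.16.0/20 (45.166.16.0 - 45.166.31.255) does not contain 45.166.148.175
Longest matching prefix is /19 -> interface wlan1.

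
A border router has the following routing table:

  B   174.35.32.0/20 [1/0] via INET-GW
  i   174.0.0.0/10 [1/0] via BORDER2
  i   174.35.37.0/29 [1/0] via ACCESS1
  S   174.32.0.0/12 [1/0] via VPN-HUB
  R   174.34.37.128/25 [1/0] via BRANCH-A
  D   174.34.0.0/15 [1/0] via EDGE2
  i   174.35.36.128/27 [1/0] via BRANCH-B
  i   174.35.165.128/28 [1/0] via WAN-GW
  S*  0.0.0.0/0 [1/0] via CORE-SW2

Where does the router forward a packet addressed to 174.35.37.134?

INET-GW

Routes whose prefix contains 174.35.37.134:
  0.0.0.0/0 (default, matches everything) -> CORE-SW2
  174.0.0.0/10 (174.0.0.0 - 174.63.255.255) -> BORDER2
  174.32.0.0/12 (174.32.0.0 - 174.47.255.255) -> VPN-HUB
  174.34.0.0/15 (174.34.0.0 - 174.35.255.255) -> EDGE2
  174.35.32.0/20 (174.35.32.0 - 174.35.47.255) -> INET-GW
More-specific entries that do NOT match:
  174.35.37.0/29 (174.35.37.0 - 174.35.37.7) does not contain 174.35.37.134
  174.35.165.128/28 (174.35.165.128 - 174.35.165.143) does not contain 174.35.37.134
  174.35.36.128/27 (174.35.36.128 - 174.35.36.159) does not contain 174.35.37.134
  174.34.37.128/25 (174.34.37.128 - 174.34.37.255) does not contain 174.35.37.134
Longest matching prefix is /20 -> next hop INET-GW.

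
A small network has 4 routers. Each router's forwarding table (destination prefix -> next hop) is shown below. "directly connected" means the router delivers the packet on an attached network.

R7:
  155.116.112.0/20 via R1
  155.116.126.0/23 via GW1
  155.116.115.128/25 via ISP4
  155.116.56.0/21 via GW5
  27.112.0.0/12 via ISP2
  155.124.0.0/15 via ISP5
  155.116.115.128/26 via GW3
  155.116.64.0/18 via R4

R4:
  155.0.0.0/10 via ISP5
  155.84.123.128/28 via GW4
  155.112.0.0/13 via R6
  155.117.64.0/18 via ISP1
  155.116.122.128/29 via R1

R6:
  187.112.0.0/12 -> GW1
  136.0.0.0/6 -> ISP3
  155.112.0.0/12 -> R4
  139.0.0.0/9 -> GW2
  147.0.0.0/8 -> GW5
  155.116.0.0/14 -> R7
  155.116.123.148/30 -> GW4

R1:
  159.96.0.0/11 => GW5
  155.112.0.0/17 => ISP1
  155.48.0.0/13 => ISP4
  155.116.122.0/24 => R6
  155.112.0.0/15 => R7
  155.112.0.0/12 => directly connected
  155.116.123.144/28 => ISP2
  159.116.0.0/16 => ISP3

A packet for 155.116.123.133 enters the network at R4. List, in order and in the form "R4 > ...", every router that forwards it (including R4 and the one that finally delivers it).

R4 > R6 > R7 > R1

At R4: longest match for 155.116.123.133 is 155.112.0.0/13 -> R6
At R6: longest match for 155.116.123.133 is 155.116.0.0/14 -> R7
At R7: longest match for 155.116.123.133 is 155.116.112.0/20 -> R1
At R1: longest match for 155.116.123.133 is 155.112.0.0/12 -> directly connected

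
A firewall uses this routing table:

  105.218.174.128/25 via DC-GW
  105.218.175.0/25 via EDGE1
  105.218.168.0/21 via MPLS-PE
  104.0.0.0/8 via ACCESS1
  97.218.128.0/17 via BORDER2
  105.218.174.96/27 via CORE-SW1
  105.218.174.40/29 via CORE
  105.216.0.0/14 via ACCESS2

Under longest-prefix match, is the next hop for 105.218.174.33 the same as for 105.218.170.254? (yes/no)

yes

105.218.174.33: longest match 105.218.168.0/21 -> MPLS-PE
105.218.170.254: longest match 105.218.168.0/21 -> MPLS-PE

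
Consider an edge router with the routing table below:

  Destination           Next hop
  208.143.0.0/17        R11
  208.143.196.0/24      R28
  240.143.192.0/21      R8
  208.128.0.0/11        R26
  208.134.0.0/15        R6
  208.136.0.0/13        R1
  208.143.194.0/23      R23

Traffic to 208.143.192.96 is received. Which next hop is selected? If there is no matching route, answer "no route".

R1

Routes whose prefix contains 208.143.192.96:
  208.128.0.0/11 (208.128.0.0 - 208.159.255.255) -> R26
  208.136.0.0/13 (208.136.0.0 - 208.143.255.255) -> R1
More-specific entries that do NOT match:
  208.143.196.0/24 (208.143.196.0 - 208.143.196.255) does not contain 208.143.192.96
  208.143.194.0/23 (208.143.194.0 - 208.143.195.255) does not contain 208.143.192.96
  240.143.192.0/21 (240.143.192.0 - 240.143.199.255) does not contain 208.143.192.96
  208.143.0.0/17 (208.143.0.0 - 208.143.127.255) does not contain 208.143.192.96
  208.134.0.0/15 (208.134.0.0 - 208.135.255.255) does not contain 208.143.192.96
Longest matching prefix is /13 -> next hop R1.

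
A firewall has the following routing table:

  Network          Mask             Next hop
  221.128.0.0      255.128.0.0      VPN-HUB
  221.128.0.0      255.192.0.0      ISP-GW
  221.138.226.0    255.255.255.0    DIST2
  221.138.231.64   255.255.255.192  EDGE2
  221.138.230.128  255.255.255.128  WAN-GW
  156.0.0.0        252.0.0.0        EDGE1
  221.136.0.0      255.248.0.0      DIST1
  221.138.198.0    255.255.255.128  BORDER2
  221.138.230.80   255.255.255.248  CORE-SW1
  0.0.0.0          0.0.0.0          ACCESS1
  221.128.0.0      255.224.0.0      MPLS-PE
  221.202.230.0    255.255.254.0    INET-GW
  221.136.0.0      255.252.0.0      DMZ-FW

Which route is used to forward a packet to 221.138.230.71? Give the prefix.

221.136.0.0/14

Entries matching 221.138.230.71:
  0.0.0.0/0 (default, matches everything)
  221.128.0.0/9 (221.128.0.0 - 221.255.255.255)
  221.128.0.0/10 (221.128.0.0 - 221.191.255.255)
  221.128.0.0/11 (221.128.0.0 - 221.159.255.255)
  221.136.0.0/13 (221.136.0.0 - 221.143.255.255)
  221.136.0.0/14 (221.136.0.0 - 221.139.255.255)
Most specific is 221.136.0.0/14.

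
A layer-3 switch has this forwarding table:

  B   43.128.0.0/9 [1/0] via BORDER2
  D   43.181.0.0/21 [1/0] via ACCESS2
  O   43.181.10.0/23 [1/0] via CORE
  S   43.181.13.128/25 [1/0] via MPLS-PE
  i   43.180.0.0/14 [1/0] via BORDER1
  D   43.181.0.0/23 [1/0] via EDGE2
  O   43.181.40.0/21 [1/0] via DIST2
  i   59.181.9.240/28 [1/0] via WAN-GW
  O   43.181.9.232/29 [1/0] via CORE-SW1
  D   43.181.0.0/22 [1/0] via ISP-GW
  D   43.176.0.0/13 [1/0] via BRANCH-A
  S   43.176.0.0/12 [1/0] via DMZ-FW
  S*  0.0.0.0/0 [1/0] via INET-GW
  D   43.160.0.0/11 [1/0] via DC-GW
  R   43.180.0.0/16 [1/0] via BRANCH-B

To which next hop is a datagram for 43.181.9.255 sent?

Routes whose prefix contains 43.181.9.255:
  0.0.0.0/0 (default, matches everything) -> INET-GW
  43.128.0.0/9 (43.128.0.0 - 43.255.255.255) -> BORDER2
  43.160.0.0/11 (43.160.0.0 - 43.191.255.255) -> DC-GW
  43.176.0.0/12 (43.176.0.0 - 43.191.255.255) -> DMZ-FW
  43.176.0.0/13 (43.176.0.0 - 43.183.255.255) -> BRANCH-A
  43.180.0.0/14 (43.180.0.0 - 43.183.255.255) -> BORDER1
More-specific entries that do NOT match:
  43.181.9.232/29 (43.181.9.232 - 43.181.9.239) does not contain 43.181.9.255
  59.181.9.240/28 (59.181.9.240 - 59.181.9.255) does not contain 43.181.9.255
  43.181.13.128/25 (43.181.13.128 - 43.181.13.255) does not contain 43.181.9.255
  43.181.10.0/23 (43.181.10.0 - 43.181.11.255) does not contain 43.181.9.255
  43.181.0.0/23 (43.181.0.0 - 43.181.1.255) does not contain 43.181.9.255
  43.181.0.0/22 (43.181.0.0 - 43.181.3.255) does not contain 43.181.9.255
  43.181.0.0/21 (43.181.0.0 - 43.181.7.255) does not contain 43.181.9.255
  43.181.40.0/21 (43.181.40.0 - 43.181.47.255) does not contain 43.181.9.255
  43.180.0.0/16 (43.180.0.0 - 43.180.255.255) does not contain 43.181.9.255
Longest matching prefix is /14 -> next hop BORDER1.

BORDER1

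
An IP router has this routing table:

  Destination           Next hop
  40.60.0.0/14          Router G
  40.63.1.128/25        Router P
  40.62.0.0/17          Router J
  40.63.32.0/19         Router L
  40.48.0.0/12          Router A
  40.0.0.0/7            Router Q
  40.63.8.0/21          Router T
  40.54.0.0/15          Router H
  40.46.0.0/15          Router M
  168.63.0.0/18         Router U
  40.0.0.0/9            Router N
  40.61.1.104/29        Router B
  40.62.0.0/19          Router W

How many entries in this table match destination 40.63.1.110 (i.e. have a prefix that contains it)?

Prefixes containing 40.63.1.110:
  40.0.0.0/7 (40.0.0.0 - 41.255.255.255)
  40.0.0.0/9 (40.0.0.0 - 40.127.255.255)
  40.48.0.0/12 (40.48.0.0 - 40.63.255.255)
  40.60.0.0/14 (40.60.0.0 - 40.63.255.255)
Total matching entries: 4.

4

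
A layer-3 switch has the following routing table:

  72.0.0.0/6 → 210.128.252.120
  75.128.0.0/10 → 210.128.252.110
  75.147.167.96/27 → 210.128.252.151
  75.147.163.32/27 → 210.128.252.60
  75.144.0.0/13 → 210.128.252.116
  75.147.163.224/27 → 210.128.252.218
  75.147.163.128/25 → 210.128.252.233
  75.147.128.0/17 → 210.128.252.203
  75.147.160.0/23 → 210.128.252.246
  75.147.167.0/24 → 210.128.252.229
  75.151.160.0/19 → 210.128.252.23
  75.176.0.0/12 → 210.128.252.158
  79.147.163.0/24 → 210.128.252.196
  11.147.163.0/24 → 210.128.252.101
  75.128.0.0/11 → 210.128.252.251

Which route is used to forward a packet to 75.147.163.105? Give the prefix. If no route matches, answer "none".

Entries matching 75.147.163.105:
  72.0.0.0/6 (72.0.0.0 - 75.255.255.255)
  75.128.0.0/10 (75.128.0.0 - 75.191.255.255)
  75.128.0.0/11 (75.128.0.0 - 75.159.255.255)
  75.144.0.0/13 (75.144.0.0 - 75.151.255.255)
  75.147.128.0/17 (75.147.128.0 - 75.147.255.255)
Most specific is 75.147.128.0/17.

75.147.128.0/17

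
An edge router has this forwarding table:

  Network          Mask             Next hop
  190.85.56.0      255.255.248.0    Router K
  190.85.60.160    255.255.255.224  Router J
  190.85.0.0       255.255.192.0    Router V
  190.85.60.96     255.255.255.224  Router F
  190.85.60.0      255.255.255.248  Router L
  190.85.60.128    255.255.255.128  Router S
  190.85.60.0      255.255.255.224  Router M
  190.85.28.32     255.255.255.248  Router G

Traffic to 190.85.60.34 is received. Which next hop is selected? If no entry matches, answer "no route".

Routes whose prefix contains 190.85.60.34:
  190.85.0.0/18 (190.85.0.0 - 190.85.63.255) -> Router V
  190.85.56.0/21 (190.85.56.0 - 190.85.63.255) -> Router K
More-specific entries that do NOT match:
  190.85.60.0/29 (190.85.60.0 - 190.85.60.7) does not contain 190.85.60.34
  190.85.28.32/29 (190.85.28.32 - 190.85.28.39) does not contain 190.85.60.34
  190.85.60.160/27 (190.85.60.160 - 190.85.60.191) does not contain 190.85.60.34
  190.85.60.96/27 (190.85.60.96 - 190.85.60.127) does not contain 190.85.60.34
  190.85.60.0/27 (190.85.60.0 - 190.85.60.31) does not contain 190.85.60.34
  190.85.60.128/25 (190.85.60.128 - 190.85.60.255) does not contain 190.85.60.34
Longest matching prefix is /21 -> next hop Router K.

Router K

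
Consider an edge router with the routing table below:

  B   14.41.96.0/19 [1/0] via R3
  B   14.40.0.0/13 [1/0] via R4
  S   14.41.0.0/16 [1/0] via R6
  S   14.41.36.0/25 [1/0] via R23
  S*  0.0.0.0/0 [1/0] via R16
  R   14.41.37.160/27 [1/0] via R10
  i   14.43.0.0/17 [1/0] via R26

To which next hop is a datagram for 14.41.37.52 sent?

Routes whose prefix contains 14.41.37.52:
  0.0.0.0/0 (default, matches everything) -> R16
  14.40.0.0/13 (14.40.0.0 - 14.47.255.255) -> R4
  14.41.0.0/16 (14.41.0.0 - 14.41.255.255) -> R6
More-specific entries that do NOT match:
  14.41.37.160/27 (14.41.37.160 - 14.41.37.191) does not contain 14.41.37.52
  14.41.36.0/25 (14.41.36.0 - 14.41.36.127) does not contain 14.41.37.52
  14.41.96.0/19 (14.41.96.0 - 14.41.127.255) does not contain 14.41.37.52
  14.43.0.0/17 (14.43.0.0 - 14.43.127.255) does not contain 14.41.37.52
Longest matching prefix is /16 -> next hop R6.

R6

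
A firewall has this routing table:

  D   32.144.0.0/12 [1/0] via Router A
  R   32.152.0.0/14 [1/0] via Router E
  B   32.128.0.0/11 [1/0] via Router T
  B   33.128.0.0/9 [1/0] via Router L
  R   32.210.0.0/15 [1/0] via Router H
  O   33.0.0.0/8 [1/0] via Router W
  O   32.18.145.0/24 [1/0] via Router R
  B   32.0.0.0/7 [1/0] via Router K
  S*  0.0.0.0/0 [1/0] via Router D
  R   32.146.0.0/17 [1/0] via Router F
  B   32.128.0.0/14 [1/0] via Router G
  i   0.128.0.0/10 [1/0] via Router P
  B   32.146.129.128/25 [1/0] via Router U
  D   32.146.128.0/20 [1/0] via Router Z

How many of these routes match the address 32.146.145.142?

4

Prefixes containing 32.146.145.142:
  0.0.0.0/0 (default, matches everything)
  32.0.0.0/7 (32.0.0.0 - 33.255.255.255)
  32.128.0.0/11 (32.128.0.0 - 32.159.255.255)
  32.144.0.0/12 (32.144.0.0 - 32.159.255.255)
Total matching entries: 4.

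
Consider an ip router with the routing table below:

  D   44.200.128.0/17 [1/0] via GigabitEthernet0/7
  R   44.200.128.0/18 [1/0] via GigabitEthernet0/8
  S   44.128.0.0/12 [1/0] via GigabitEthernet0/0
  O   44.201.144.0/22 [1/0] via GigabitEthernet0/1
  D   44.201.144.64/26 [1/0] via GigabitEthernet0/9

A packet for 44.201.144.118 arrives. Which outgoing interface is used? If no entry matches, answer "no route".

Routes whose prefix contains 44.201.144.118:
  44.201.144.0/22 (44.201.144.0 - 44.201.147.255) -> GigabitEthernet0/1
  44.201.144.64/26 (44.201.144.64 - 44.201.144.127) -> GigabitEthernet0/9
Longest matching prefix is /26 -> interface GigabitEthernet0/9.

GigabitEthernet0/9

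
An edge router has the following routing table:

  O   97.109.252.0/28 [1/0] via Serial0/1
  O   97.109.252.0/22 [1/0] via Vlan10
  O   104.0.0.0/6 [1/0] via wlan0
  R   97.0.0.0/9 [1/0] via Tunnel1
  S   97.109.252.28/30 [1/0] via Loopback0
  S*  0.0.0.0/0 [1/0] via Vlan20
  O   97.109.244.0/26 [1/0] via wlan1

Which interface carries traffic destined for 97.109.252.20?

Vlan10

Routes whose prefix contains 97.109.252.20:
  0.0.0.0/0 (default, matches everything) -> Vlan20
  97.0.0.0/9 (97.0.0.0 - 97.127.255.255) -> Tunnel1
  97.109.252.0/22 (97.109.252.0 - 97.109.255.255) -> Vlan10
More-specific entries that do NOT match:
  97.109.252.28/30 (97.109.252.28 - 97.109.252.31) does not contain 97.109.252.20
  97.109.252.0/28 (97.109.252.0 - 97.109.252.15) does not contain 97.109.252.20
  97.109.244.0/26 (97.109.244.0 - 97.109.244.63) does not contain 97.109.252.20
Longest matching prefix is /22 -> interface Vlan10.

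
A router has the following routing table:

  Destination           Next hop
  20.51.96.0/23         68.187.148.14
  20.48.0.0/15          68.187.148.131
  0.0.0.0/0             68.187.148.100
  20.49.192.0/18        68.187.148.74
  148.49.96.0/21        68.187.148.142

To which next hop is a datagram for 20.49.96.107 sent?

Routes whose prefix contains 20.49.96.107:
  0.0.0.0/0 (default, matches everything) -> 68.187.148.100
  20.48.0.0/15 (20.48.0.0 - 20.49.255.255) -> 68.187.148.131
More-specific entries that do NOT match:
  20.51.96.0/23 (20.51.96.0 - 20.51.97.255) does not contain 20.49.96.107
  148.49.96.0/21 (148.49.96.0 - 148.49.103.255) does not contain 20.49.96.107
  20.49.192.0/18 (20.49.192.0 - 20.49.255.255) does not contain 20.49.96.107
Longest matching prefix is /15 -> next hop 68.187.148.131.

68.187.148.131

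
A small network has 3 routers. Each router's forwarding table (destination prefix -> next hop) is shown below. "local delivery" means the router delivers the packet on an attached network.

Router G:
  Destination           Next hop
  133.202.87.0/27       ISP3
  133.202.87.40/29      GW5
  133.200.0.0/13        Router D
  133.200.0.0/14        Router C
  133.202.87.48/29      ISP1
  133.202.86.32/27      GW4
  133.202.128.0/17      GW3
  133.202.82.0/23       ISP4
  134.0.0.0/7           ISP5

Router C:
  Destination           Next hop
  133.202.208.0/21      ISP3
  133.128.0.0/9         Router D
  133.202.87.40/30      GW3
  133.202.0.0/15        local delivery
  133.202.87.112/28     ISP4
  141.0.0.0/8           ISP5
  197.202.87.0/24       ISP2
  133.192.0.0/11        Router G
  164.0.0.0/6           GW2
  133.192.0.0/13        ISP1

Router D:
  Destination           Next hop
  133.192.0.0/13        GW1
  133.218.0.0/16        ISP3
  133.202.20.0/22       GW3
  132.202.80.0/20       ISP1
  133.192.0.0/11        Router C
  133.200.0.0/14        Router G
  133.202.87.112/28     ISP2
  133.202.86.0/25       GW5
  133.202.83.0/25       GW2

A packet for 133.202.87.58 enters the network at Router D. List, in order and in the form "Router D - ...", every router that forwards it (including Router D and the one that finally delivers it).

At Router D: longest match for 133.202.87.58 is 133.200.0.0/14 -> Router G
At Router G: longest match for 133.202.87.58 is 133.200.0.0/14 -> Router C
At Router C: longest match for 133.202.87.58 is 133.202.0.0/15 -> local delivery

Router D - Router G - Router C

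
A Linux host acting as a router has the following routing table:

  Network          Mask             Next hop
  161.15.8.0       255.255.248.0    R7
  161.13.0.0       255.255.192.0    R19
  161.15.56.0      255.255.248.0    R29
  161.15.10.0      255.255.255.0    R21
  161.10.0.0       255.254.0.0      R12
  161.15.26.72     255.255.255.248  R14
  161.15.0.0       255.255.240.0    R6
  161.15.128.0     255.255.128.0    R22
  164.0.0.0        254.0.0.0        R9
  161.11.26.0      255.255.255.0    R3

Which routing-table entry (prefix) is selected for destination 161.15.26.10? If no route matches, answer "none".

none

161.15.26.10 is outside every listed prefix and there is no default route.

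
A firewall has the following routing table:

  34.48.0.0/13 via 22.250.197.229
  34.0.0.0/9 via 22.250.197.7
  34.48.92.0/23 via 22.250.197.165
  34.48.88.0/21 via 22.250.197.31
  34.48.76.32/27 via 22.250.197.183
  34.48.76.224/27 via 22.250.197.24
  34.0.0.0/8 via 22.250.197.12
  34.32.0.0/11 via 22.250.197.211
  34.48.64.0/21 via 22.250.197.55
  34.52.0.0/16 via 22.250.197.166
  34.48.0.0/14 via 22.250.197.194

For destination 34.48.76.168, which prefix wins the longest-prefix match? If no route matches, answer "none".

34.48.0.0/14

Entries matching 34.48.76.168:
  34.0.0.0/8 (34.0.0.0 - 34.255.255.255)
  34.0.0.0/9 (34.0.0.0 - 34.127.255.255)
  34.32.0.0/11 (34.32.0.0 - 34.63.255.255)
  34.48.0.0/13 (34.48.0.0 - 34.55.255.255)
  34.48.0.0/14 (34.48.0.0 - 34.51.255.255)
Most specific is 34.48.0.0/14.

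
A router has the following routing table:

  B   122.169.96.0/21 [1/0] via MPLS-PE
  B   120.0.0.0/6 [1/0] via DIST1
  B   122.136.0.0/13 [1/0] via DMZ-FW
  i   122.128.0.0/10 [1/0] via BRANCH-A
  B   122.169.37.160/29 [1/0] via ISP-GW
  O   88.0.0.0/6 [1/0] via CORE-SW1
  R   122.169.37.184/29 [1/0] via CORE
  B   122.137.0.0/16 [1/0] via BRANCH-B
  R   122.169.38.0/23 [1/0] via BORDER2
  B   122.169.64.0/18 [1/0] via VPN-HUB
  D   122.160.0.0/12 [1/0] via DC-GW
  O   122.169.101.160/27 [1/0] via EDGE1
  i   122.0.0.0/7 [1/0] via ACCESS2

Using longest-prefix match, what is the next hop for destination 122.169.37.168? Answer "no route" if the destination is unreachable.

Routes whose prefix contains 122.169.37.168:
  120.0.0.0/6 (120.0.0.0 - 123.255.255.255) -> DIST1
  122.0.0.0/7 (122.0.0.0 - 123.255.255.255) -> ACCESS2
  122.128.0.0/10 (122.128.0.0 - 122.191.255.255) -> BRANCH-A
  122.160.0.0/12 (122.160.0.0 - 122.175.255.255) -> DC-GW
More-specific entries that do NOT match:
  122.169.37.160/29 (122.169.37.160 - 122.169.37.167) does not contain 122.169.37.168
  122.169.37.184/29 (122.169.37.184 - 122.169.37.191) does not contain 122.169.37.168
  122.169.101.160/27 (122.169.101.160 - 122.169.101.191) does not contain 122.169.37.168
  122.169.38.0/23 (122.169.38.0 - 122.169.39.255) does not contain 122.169.37.168
  122.169.96.0/21 (122.169.96.0 - 122.169.103.255) does not contain 122.169.37.168
  122.169.64.0/18 (122.169.64.0 - 122.169.127.255) does not contain 122.169.37.168
  122.137.0.0/16 (122.137.0.0 - 122.137.255.255) does not contain 122.169.37.168
  122.136.0.0/13 (122.136.0.0 - 122.143.255.255) does not contain 122.169.37.168
Longest matching prefix is /12 -> next hop DC-GW.

DC-GW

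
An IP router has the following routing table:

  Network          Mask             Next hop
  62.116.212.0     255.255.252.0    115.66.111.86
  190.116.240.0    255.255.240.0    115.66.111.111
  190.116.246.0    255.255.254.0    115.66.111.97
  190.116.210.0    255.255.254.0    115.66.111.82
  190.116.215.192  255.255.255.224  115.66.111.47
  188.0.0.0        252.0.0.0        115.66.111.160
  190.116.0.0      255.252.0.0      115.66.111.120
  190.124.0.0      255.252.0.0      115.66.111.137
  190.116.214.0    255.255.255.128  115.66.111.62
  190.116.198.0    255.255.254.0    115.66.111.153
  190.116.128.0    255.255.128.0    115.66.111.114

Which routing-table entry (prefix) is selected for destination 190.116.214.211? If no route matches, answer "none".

190.116.128.0/17

Entries matching 190.116.214.211:
  188.0.0.0/6 (188.0.0.0 - 191.255.255.255)
  190.116.0.0/14 (190.116.0.0 - 190.119.255.255)
  190.116.128.0/17 (190.116.128.0 - 190.116.255.255)
Most specific is 190.116.128.0/17.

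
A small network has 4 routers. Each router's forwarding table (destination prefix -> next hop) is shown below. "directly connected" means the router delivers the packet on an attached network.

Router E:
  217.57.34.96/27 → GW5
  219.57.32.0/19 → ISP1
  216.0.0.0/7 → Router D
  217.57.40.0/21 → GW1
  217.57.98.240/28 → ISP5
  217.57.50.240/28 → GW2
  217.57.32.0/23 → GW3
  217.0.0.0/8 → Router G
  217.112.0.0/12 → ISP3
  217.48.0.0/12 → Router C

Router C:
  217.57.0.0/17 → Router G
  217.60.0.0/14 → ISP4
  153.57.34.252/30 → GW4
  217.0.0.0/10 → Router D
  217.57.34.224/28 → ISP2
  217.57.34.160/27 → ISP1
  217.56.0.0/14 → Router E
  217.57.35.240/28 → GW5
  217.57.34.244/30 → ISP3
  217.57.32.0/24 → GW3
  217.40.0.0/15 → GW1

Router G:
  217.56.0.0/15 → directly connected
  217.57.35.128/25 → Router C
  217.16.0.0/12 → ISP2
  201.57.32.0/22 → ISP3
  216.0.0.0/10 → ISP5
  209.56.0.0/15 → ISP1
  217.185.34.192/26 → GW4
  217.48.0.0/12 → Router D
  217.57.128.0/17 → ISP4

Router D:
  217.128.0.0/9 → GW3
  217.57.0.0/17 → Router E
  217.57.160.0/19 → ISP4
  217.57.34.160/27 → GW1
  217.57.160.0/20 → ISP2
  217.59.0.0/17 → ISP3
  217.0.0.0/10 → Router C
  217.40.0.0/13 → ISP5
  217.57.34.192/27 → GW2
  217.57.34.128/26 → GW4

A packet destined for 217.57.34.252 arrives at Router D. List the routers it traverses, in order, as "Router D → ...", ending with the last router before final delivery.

At Router D: longest match for 217.57.34.252 is 217.57.0.0/17 -> Router E
At Router E: longest match for 217.57.34.252 is 217.48.0.0/12 -> Router C
At Router C: longest match for 217.57.34.252 is 217.57.0.0/17 -> Router G
At Router G: longest match for 217.57.34.252 is 217.56.0.0/15 -> directly connected

Router D → Router E → Router C → Router G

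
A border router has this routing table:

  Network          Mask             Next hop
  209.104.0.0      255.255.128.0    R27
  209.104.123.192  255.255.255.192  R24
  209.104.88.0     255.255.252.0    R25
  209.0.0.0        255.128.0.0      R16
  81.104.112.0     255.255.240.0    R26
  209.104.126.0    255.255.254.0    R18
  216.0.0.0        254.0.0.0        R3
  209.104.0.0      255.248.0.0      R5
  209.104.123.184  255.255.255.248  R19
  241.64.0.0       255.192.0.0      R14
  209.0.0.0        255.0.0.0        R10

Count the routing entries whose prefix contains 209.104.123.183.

4

Prefixes containing 209.104.123.183:
  209.0.0.0/8 (209.0.0.0 - 209.255.255.255)
  209.0.0.0/9 (209.0.0.0 - 209.127.255.255)
  209.104.0.0/13 (209.104.0.0 - 209.111.255.255)
  209.104.0.0/17 (209.104.0.0 - 209.104.127.255)
Total matching entries: 4.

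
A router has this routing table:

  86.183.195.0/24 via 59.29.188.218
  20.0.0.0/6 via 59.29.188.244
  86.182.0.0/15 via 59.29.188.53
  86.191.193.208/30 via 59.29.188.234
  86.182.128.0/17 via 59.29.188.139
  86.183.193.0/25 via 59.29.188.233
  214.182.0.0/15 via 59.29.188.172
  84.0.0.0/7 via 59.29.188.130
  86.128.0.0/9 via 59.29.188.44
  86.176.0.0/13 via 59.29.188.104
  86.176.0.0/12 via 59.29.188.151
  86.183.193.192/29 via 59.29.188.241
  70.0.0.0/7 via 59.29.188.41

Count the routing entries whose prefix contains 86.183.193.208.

Prefixes containing 86.183.193.208:
  86.128.0.0/9 (86.128.0.0 - 86.255.255.255)
  86.176.0.0/12 (86.176.0.0 - 86.191.255.255)
  86.176.0.0/13 (86.176.0.0 - 86.183.255.255)
  86.182.0.0/15 (86.182.0.0 - 86.183.255.255)
Total matching entries: 4.

4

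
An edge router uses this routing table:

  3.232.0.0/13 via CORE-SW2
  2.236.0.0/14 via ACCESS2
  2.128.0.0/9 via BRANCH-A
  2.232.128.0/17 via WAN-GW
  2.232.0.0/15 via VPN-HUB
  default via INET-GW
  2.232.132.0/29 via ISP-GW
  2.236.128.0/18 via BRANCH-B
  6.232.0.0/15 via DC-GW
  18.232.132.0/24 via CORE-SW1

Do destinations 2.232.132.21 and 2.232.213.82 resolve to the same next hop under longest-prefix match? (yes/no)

yes

2.232.132.21: longest match 2.232.128.0/17 -> WAN-GW
2.232.213.82: longest match 2.232.128.0/17 -> WAN-GW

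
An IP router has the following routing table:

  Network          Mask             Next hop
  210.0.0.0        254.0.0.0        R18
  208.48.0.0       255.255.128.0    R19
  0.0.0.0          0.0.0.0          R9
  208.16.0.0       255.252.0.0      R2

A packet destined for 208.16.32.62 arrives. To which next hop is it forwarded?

R2

Routes whose prefix contains 208.16.32.62:
  0.0.0.0/0 (default, matches everything) -> R9
  208.16.0.0/14 (208.16.0.0 - 208.19.255.255) -> R2
More-specific entries that do NOT match:
  208.48.0.0/17 (208.48.0.0 - 208.48.127.255) does not contain 208.16.32.62
Longest matching prefix is /14 -> next hop R2.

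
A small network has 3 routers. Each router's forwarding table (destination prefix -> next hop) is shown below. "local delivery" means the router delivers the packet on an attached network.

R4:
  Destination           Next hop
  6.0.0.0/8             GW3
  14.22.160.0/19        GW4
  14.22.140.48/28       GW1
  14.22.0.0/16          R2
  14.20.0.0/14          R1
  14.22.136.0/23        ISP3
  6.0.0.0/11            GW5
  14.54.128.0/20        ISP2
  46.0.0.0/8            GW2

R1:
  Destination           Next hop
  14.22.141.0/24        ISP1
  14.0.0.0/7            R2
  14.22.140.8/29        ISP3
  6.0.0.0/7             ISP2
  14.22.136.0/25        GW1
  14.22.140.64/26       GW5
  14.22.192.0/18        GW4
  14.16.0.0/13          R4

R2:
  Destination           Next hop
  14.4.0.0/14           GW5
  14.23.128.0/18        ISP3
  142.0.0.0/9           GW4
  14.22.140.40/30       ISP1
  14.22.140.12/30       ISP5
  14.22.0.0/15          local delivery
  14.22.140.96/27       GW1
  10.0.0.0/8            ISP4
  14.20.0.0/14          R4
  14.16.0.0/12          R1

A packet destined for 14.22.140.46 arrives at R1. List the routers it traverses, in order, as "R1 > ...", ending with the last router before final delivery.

R1 > R4 > R2

At R1: longest match for 14.22.140.46 is 14.16.0.0/13 -> R4
At R4: longest match for 14.22.140.46 is 14.22.0.0/16 -> R2
At R2: longest match for 14.22.140.46 is 14.22.0.0/15 -> local delivery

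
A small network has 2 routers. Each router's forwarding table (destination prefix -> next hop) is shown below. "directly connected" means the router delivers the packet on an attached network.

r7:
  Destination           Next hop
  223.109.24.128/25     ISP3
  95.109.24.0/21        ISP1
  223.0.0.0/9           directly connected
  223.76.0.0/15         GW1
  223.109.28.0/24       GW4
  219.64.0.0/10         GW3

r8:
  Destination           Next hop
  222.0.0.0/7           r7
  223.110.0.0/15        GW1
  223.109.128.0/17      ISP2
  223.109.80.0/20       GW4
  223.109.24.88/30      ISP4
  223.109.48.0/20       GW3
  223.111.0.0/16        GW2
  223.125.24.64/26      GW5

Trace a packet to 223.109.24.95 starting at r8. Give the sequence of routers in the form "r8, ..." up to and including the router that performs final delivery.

r8, r7

At r8: longest match for 223.109.24.95 is 222.0.0.0/7 -> r7
At r7: longest match for 223.109.24.95 is 223.0.0.0/9 -> directly connected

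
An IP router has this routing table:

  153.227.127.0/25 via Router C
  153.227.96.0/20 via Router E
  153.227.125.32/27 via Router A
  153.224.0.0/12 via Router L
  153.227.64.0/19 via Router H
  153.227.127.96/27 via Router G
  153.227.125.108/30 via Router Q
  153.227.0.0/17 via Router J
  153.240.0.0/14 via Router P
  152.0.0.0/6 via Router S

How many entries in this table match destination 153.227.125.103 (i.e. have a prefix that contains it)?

Prefixes containing 153.227.125.103:
  152.0.0.0/6 (152.0.0.0 - 155.255.255.255)
  153.224.0.0/12 (153.224.0.0 - 153.239.255.255)
  153.227.0.0/17 (153.227.0.0 - 153.227.127.255)
Total matching entries: 3.

3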